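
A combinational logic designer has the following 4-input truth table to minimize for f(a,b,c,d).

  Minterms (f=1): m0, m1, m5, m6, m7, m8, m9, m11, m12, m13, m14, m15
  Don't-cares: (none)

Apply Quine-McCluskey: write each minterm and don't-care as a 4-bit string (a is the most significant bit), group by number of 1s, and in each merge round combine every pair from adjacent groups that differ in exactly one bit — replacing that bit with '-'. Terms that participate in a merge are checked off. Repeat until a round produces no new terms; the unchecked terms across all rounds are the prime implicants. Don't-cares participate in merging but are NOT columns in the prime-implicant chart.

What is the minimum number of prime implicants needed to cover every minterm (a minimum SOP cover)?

size-2^0 implicants → 0000(✓)  0001(✓)  0101(✓)  0110(✓)  0111(✓)  1000(✓)  1001(✓)  1011(✓)  1100(✓)  1101(✓)  1110(✓)  1111(✓)
size-2^1 implicants → -000(✓)  -001(✓)  -101(✓)  -110(✓)  -111(✓)  0-01(✓)  000-(✓)  01-1(✓)  011-(✓)  1-00(✓)  1-01(✓)  1-11(✓)  10-1(✓)  100-(✓)  11-0(✓)  11-1(✓)  110-(✓)  111-(✓)
size-2^2 implicants → --01  -00-  -1-1  -11-  1--1  1-0-  11--
Unchecked terms (primes): --01, -00-, -1-1, -11-, 1--1, 1-0-, 11--
Minterm coverage:
  m0 ⊆ -00- [E]
  m1 ⊆ --01,-00-
  m5 ⊆ --01,-1-1
  m6 ⊆ -11- [E]
  m7 ⊆ -1-1,-11-
  m8 ⊆ -00-,1-0-
  m9 ⊆ --01,-00-,1--1,1-0-
  m11 ⊆ 1--1 [E]
  m12 ⊆ 1-0-,11--
  m13 ⊆ --01,-1-1,1--1,1-0-,11--
  m14 ⊆ -11-,11--
  m15 ⊆ -1-1,-11-,1--1,11--
E = {-00-, -11-, 1--1}
Petrick residual → --01, 1-0-
Cover = c'd + b'c' + bc + ad + ac'  |cover|=5

5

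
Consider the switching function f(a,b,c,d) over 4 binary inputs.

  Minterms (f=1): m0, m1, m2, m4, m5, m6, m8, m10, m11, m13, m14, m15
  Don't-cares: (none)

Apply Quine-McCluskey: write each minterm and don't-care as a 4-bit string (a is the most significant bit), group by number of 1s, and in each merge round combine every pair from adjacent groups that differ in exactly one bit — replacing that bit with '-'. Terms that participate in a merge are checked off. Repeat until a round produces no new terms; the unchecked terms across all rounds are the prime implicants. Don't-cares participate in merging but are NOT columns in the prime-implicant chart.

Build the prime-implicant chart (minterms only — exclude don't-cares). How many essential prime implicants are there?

3

[col 0] 0000*, 0001*, 0010*, 0100*, 0101*, 0110*, 1000*, 1010*, 1011*, 1101*, 1110*, 1111*
[col 1] -000*, -010*, -101, -110*, 0-00*, 0-01*, 0-10*, 00-0*, 000-*, 01-0*, 010-*, 1-10*, 1-11*, 10-0*, 101-*, 11-1, 111-*
[col 2] --10, -0-0, 0--0, 0-0-, 1-1-
Prime implicants: --10, -0-0, -101, 0--0, 0-0-, 1-1-, 11-1
PI chart (minterm → PIs covering it):
  0 | -0-0,0--0,0-0-
  1 | 0-0-  (sole → essential)
  2 | --10,-0-0,0--0
  4 | 0--0,0-0-
  5 | -101,0-0-
  6 | --10,0--0
  8 | -0-0  (sole → essential)
  10 | --10,-0-0,1-1-
  11 | 1-1-  (sole → essential)
  13 | -101,11-1
  14 | --10,1-1-
  15 | 1-1-,11-1
Essential prime implicants: -0-0, 0-0-, 1-1-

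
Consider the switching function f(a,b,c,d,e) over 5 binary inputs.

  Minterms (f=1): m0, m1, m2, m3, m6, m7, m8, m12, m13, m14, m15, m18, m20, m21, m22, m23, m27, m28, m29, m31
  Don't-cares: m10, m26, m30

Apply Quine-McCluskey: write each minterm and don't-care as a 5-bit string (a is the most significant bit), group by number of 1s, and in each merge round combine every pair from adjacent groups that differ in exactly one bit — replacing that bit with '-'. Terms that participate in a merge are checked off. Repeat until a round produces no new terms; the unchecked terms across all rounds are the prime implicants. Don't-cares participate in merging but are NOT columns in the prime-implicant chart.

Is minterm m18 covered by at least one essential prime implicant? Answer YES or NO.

size-2^0 implicants → 00000(✓)  00001(✓)  00010(✓)  00011(✓)  00110(✓)  00111(✓)  01000(✓)  01010(✓)  01100(✓)  01101(✓)  01110(✓)  01111(✓)  10010(✓)  10100(✓)  10101(✓)  10110(✓)  10111(✓)  11010(✓)  11011(✓)  11100(✓)  11101(✓)  11110(✓)  11111(✓)
size-2^1 implicants → -0010(✓)  -0110(✓)  -0111(✓)  -1010(✓)  -1100(✓)  -1101(✓)  -1110(✓)  -1111(✓)  0-000(✓)  0-010(✓)  0-110(✓)  0-111(✓)  00-10(✓)  00-11(✓)  000-0(✓)  000-1(✓)  0000-(✓)  0001-(✓)  0011-(✓)  01-00(✓)  01-10(✓)  010-0(✓)  011-0(✓)  011-1(✓)  0110-(✓)  0111-(✓)  1-010(✓)  1-100(✓)  1-101(✓)  1-110(✓)  1-111(✓)  10-10(✓)  101-0(✓)  101-1(✓)  1010-(✓)  1011-(✓)  11-10(✓)  11-11(✓)  1101-(✓)  111-0(✓)  111-1(✓)  1110-(✓)  1111-(✓)
size-2^2 implicants → --010(✓)  --110(✓)  --111(✓)  -0-10(✓)  -011-(✓)  -1-10(✓)  -11-0(✓)  -11-1(✓)  -110-(✓)  -111-(✓)  0--10(✓)  0-0-0  0-11-(✓)  00-1-  000--  01--0  011--(✓)  1--10(✓)  1-1-0(✓)  1-1-1(✓)  1-10-(✓)  1-11-(✓)  101--(✓)  11-1-  111--(✓)
size-2^3 implicants → ---10  --11-  -11--  1-1--
Unchecked terms (primes): ---10, --11-, -11--, 0-0-0, 00-1-, 000--, 01--0, 1-1--, 11-1-
Minterm coverage:
  m0 ⊆ 0-0-0,000--
  m1 ⊆ 000-- [E]
  m2 ⊆ ---10,0-0-0,00-1-,000--
  m3 ⊆ 00-1-,000--
  m6 ⊆ ---10,--11-,00-1-
  m7 ⊆ --11-,00-1-
  m8 ⊆ 0-0-0,01--0
  m12 ⊆ -11--,01--0
  m13 ⊆ -11-- [E]
  m14 ⊆ ---10,--11-,-11--,01--0
  m15 ⊆ --11-,-11--
  m18 ⊆ ---10 [E]
  m20 ⊆ 1-1-- [E]
  m21 ⊆ 1-1-- [E]
  m22 ⊆ ---10,--11-,1-1--
  m23 ⊆ --11-,1-1--
  m27 ⊆ 11-1- [E]
  m28 ⊆ -11--,1-1--
  m29 ⊆ -11--,1-1--
  m31 ⊆ --11-,-11--,1-1--,11-1-
E = {---10, -11--, 000--, 1-1--, 11-1-}

YES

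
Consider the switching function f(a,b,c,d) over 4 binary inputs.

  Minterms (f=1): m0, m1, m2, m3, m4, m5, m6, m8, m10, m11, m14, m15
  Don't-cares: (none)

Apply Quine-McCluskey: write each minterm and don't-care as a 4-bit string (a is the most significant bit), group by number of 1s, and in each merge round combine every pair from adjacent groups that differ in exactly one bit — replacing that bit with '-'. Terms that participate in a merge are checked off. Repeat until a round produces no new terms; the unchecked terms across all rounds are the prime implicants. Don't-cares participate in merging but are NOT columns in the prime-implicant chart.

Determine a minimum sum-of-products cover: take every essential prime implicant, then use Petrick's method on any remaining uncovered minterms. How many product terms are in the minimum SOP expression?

5

[col 0] 0000*, 0001*, 0010*, 0011*, 0100*, 0101*, 0110*, 1000*, 1010*, 1011*, 1110*, 1111*
[col 1] -000*, -010*, -011*, -110*, 0-00*, 0-01*, 0-10*, 00-0*, 00-1*, 000-*, 001-*, 01-0*, 010-*, 1-10*, 1-11*, 10-0*, 101-*, 111-*
[col 2] --10, -0-0, -01-, 0--0, 0-0-, 00--, 1-1-
Prime implicants: --10, -0-0, -01-, 0--0, 0-0-, 00--, 1-1-
PI chart (minterm → PIs covering it):
  0 | -0-0,0--0,0-0-,00--
  1 | 0-0-,00--
  2 | --10,-0-0,-01-,0--0,00--
  3 | -01-,00--
  4 | 0--0,0-0-
  5 | 0-0-  (sole → essential)
  6 | --10,0--0
  8 | -0-0  (sole → essential)
  10 | --10,-0-0,-01-,1-1-
  11 | -01-,1-1-
  14 | --10,1-1-
  15 | 1-1-  (sole → essential)
Essential prime implicants: -0-0, 0-0-, 1-1-
Petrick residual → --10, -01-
Minimum SOP uses 5 PIs: cd' + b'd' + b'c + a'c' + ac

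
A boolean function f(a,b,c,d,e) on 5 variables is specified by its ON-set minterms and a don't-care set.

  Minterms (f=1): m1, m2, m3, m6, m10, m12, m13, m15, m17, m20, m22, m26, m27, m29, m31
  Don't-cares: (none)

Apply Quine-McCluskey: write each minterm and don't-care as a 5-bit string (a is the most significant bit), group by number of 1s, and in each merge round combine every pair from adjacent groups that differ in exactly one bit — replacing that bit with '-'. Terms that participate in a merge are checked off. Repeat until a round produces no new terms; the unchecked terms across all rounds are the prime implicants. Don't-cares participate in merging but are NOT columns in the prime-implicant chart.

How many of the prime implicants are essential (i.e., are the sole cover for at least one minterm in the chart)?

4

size-2^0 implicants → 00001(✓)  00010(✓)  00011(✓)  00110(✓)  01010(✓)  01100(✓)  01101(✓)  01111(✓)  10001(✓)  10100(✓)  10110(✓)  11010(✓)  11011(✓)  11101(✓)  11111(✓)
size-2^1 implicants → -0001  -0110  -1010  -1101(✓)  -1111(✓)  0-010  00-10  000-1  0001-  011-1(✓)  0110-  101-0  11-11  1101-  111-1(✓)
size-2^2 implicants → -11-1
Unchecked terms (primes): -0001, -0110, -1010, -11-1, 0-010, 00-10, 000-1, 0001-, 0110-, 101-0, 11-11, 1101-
Minterm coverage:
  m1 ⊆ -0001,000-1
  m2 ⊆ 0-010,00-10,0001-
  m3 ⊆ 000-1,0001-
  m6 ⊆ -0110,00-10
  m10 ⊆ -1010,0-010
  m12 ⊆ 0110- [E]
  m13 ⊆ -11-1,0110-
  m15 ⊆ -11-1 [E]
  m17 ⊆ -0001 [E]
  m20 ⊆ 101-0 [E]
  m22 ⊆ -0110,101-0
  m26 ⊆ -1010,1101-
  m27 ⊆ 11-11,1101-
  m29 ⊆ -11-1 [E]
  m31 ⊆ -11-1,11-11
E = {-0001, -11-1, 0110-, 101-0}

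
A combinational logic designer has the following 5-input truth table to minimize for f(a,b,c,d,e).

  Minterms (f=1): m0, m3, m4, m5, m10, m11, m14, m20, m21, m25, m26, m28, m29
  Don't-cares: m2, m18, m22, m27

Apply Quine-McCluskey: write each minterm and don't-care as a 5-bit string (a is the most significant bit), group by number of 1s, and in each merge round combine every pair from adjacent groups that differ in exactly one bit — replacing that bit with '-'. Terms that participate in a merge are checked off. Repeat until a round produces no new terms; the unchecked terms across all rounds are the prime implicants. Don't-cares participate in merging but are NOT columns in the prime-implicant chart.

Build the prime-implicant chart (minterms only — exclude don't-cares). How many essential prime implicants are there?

4

Round 0: 00000✓ 00010✓ 00011✓ 00100✓ 00101✓ 01010✓ 01011✓ 01110✓ 10010✓ 10100✓ 10101✓ 10110✓ 11001✓ 11010✓ 11011✓ 11100✓ 11101✓
Round 1: -0010✓ -0100✓ -0101✓ -1010✓ -1011✓ 0-010✓ 0-011✓ 00-00 000-0 0001-✓ 0010-✓ 01-10 0101-✓ 1-010✓ 1-100✓ 1-101✓ 10-10 101-0 1010-✓ 11-01 110-1 1101-✓ 1110-✓
Round 2: --010 -010- -101- 0-01- 1-10-
PIs = {--010, -010-, -101-, 0-01-, 00-00, 000-0, 01-10, 1-10-, 10-10, 101-0, 11-01, 110-1}
Coverage chart:
  m0: 00-00,000-0
  m3: 0-01- ←essential
  m4: -010-,00-00
  m5: -010- ←essential
  m10: --010,-101-,0-01-,01-10
  m11: -101-,0-01-
  m14: 01-10 ←essential
  m20: -010-,1-10-,101-0
  m21: -010-,1-10-
  m25: 11-01,110-1
  m26: --010,-101-
  m28: 1-10- ←essential
  m29: 1-10-,11-01
Essential: -010-, 0-01-, 01-10, 1-10-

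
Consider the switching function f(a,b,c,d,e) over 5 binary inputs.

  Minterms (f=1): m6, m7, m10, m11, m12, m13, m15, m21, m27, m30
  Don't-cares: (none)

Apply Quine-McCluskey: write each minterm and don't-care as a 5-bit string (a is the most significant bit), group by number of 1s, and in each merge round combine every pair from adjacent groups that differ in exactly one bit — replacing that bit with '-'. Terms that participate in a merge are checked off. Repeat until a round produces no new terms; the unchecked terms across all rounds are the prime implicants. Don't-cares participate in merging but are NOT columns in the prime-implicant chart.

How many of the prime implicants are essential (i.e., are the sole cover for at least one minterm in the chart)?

[col 0] 00110*, 00111*, 01010*, 01011*, 01100*, 01101*, 01111*, 10101, 11011*, 11110
[col 1] -1011, 0-111, 0011-, 01-11, 0101-, 011-1, 0110-
Prime implicants: -1011, 0-111, 0011-, 01-11, 0101-, 011-1, 0110-, 10101, 11110
PI chart (minterm → PIs covering it):
  6 | 0011-  (sole → essential)
  7 | 0-111,0011-
  10 | 0101-  (sole → essential)
  11 | -1011,01-11,0101-
  12 | 0110-  (sole → essential)
  13 | 011-1,0110-
  15 | 0-111,01-11,011-1
  21 | 10101  (sole → essential)
  27 | -1011  (sole → essential)
  30 | 11110  (sole → essential)
Essential prime implicants: -1011, 0011-, 0101-, 0110-, 10101, 11110

6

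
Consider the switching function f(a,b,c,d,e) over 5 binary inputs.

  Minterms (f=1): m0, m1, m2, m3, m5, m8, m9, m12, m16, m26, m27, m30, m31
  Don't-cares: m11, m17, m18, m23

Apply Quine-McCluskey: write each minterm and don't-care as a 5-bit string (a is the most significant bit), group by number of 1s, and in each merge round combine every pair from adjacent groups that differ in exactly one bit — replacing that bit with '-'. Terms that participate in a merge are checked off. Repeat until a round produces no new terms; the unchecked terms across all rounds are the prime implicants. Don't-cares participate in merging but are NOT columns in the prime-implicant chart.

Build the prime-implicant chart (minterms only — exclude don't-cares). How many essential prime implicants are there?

3

Round 0: 00000✓ 00001✓ 00010✓ 00011✓ 00101✓ 01000✓ 01001✓ 01011✓ 01100✓ 10000✓ 10001✓ 10010✓ 10111✓ 11010✓ 11011✓ 11110✓ 11111✓
Round 1: -0000✓ -0001✓ -0010✓ -1011 0-000✓ 0-001✓ 0-011✓ 00-01 000-0✓ 000-1✓ 0000-✓ 0001-✓ 01-00 010-1✓ 0100-✓ 1-010 1-111 100-0✓ 1000-✓ 11-10✓ 11-11✓ 1101-✓ 1111-✓
Round 2: -00-0 -000- 0-0-1 0-00- 000-- 11-1-
PIs = {-00-0, -000-, -1011, 0-0-1, 0-00-, 00-01, 000--, 01-00, 1-010, 1-111, 11-1-}
Coverage chart:
  m0: -00-0,-000-,0-00-,000--
  m1: -000-,0-0-1,0-00-,00-01,000--
  m2: -00-0,000--
  m3: 0-0-1,000--
  m5: 00-01 ←essential
  m8: 0-00-,01-00
  m9: 0-0-1,0-00-
  m12: 01-00 ←essential
  m16: -00-0,-000-
  m26: 1-010,11-1-
  m27: -1011,11-1-
  m30: 11-1- ←essential
  m31: 1-111,11-1-
Essential: 00-01, 01-00, 11-1-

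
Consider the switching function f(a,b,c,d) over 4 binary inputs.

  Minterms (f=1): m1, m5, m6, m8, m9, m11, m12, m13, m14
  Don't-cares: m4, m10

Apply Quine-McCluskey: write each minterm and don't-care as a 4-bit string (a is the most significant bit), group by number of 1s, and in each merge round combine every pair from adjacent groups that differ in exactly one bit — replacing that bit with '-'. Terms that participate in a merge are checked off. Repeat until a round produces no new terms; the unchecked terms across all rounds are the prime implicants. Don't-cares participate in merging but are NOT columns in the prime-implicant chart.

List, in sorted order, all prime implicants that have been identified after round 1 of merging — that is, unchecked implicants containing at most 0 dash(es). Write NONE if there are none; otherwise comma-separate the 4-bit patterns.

[col 0] 0001*, 0100*, 0101*, 0110*, 1000*, 1001*, 1010*, 1011*, 1100*, 1101*, 1110*
[col 1] -001*, -100*, -101*, -110*, 0-01*, 01-0*, 010-*, 1-00*, 1-01*, 1-10*, 10-0*, 10-1*, 100-*, 101-*, 11-0*, 110-*
[col 2] --01, -1-0, -10-, 1--0, 1-0-, 10--
Prime implicants: --01, -1-0, -10-, 1--0, 1-0-, 10--

NONE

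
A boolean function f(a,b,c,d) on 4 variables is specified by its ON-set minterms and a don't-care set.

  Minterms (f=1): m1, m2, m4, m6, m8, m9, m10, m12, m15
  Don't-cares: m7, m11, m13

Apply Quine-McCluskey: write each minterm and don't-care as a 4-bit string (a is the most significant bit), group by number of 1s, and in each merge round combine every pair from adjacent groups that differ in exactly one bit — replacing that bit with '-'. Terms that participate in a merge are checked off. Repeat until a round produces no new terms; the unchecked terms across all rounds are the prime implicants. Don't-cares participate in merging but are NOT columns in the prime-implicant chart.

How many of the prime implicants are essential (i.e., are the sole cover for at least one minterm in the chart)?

size-2^0 implicants → 0001(✓)  0010(✓)  0100(✓)  0110(✓)  0111(✓)  1000(✓)  1001(✓)  1010(✓)  1011(✓)  1100(✓)  1101(✓)  1111(✓)
size-2^1 implicants → -001  -010  -100  -111  0-10  01-0  011-  1-00(✓)  1-01(✓)  1-11(✓)  10-0(✓)  10-1(✓)  100-(✓)  101-(✓)  11-1(✓)  110-(✓)
size-2^2 implicants → 1--1  1-0-  10--
Unchecked terms (primes): -001, -010, -100, -111, 0-10, 01-0, 011-, 1--1, 1-0-, 10--
Minterm coverage:
  m1 ⊆ -001 [E]
  m2 ⊆ -010,0-10
  m4 ⊆ -100,01-0
  m6 ⊆ 0-10,01-0,011-
  m8 ⊆ 1-0-,10--
  m9 ⊆ -001,1--1,1-0-,10--
  m10 ⊆ -010,10--
  m12 ⊆ -100,1-0-
  m15 ⊆ -111,1--1
E = {-001}

1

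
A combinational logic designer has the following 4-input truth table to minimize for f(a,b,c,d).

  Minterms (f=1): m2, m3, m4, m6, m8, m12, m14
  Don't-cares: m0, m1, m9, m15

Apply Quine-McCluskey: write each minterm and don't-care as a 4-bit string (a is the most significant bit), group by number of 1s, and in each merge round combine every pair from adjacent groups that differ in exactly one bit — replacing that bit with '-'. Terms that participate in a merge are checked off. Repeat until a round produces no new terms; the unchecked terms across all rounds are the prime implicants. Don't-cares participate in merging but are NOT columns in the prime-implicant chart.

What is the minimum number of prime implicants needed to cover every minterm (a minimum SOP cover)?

3

size-2^0 implicants → 0000(✓)  0001(✓)  0010(✓)  0011(✓)  0100(✓)  0110(✓)  1000(✓)  1001(✓)  1100(✓)  1110(✓)  1111(✓)
size-2^1 implicants → -000(✓)  -001(✓)  -100(✓)  -110(✓)  0-00(✓)  0-10(✓)  00-0(✓)  00-1(✓)  000-(✓)  001-(✓)  01-0(✓)  1-00(✓)  100-(✓)  11-0(✓)  111-
size-2^2 implicants → --00  -00-  -1-0  0--0  00--
Unchecked terms (primes): --00, -00-, -1-0, 0--0, 00--, 111-
Minterm coverage:
  m2 ⊆ 0--0,00--
  m3 ⊆ 00-- [E]
  m4 ⊆ --00,-1-0,0--0
  m6 ⊆ -1-0,0--0
  m8 ⊆ --00,-00-
  m12 ⊆ --00,-1-0
  m14 ⊆ -1-0,111-
E = {00--}
Petrick residual → --00, -1-0
Cover = c'd' + bd' + a'b'  |cover|=3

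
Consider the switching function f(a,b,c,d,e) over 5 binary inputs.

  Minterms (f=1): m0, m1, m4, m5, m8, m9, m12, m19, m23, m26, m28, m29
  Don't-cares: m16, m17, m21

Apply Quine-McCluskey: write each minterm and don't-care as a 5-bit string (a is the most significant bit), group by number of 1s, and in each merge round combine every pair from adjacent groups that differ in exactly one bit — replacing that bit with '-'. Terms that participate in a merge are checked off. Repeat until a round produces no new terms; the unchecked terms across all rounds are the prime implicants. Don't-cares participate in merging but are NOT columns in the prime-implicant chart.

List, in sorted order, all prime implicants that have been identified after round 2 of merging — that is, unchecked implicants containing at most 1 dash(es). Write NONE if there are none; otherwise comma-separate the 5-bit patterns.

size-2^0 implicants → 00000(✓)  00001(✓)  00100(✓)  00101(✓)  01000(✓)  01001(✓)  01100(✓)  10000(✓)  10001(✓)  10011(✓)  10101(✓)  10111(✓)  11010  11100(✓)  11101(✓)
size-2^1 implicants → -0000(✓)  -0001(✓)  -0101(✓)  -1100  0-000(✓)  0-001(✓)  0-100(✓)  00-00(✓)  00-01(✓)  0000-(✓)  0010-(✓)  01-00(✓)  0100-(✓)  1-101  10-01(✓)  10-11(✓)  100-1(✓)  1000-(✓)  101-1(✓)  1110-
size-2^2 implicants → -0-01  -000-  0--00  0-00-  00-0-  10--1
Unchecked terms (primes): -0-01, -000-, -1100, 0--00, 0-00-, 00-0-, 1-101, 10--1, 11010, 1110-

-1100, 1-101, 11010, 1110-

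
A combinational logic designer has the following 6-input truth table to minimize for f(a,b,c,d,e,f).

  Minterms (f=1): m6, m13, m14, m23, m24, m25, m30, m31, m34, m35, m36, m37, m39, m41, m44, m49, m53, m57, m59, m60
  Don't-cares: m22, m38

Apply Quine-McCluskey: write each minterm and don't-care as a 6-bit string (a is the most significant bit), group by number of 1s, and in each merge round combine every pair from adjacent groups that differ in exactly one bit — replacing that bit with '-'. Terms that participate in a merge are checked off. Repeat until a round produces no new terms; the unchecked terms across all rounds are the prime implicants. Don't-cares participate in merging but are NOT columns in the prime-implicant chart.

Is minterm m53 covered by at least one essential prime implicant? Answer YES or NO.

size-2^0 implicants → 000110(✓)  001101  001110(✓)  010110(✓)  010111(✓)  011000(✓)  011001(✓)  011110(✓)  011111(✓)  100010(✓)  100011(✓)  100100(✓)  100101(✓)  100110(✓)  100111(✓)  101001(✓)  101100(✓)  110001(✓)  110101(✓)  111001(✓)  111011(✓)  111100(✓)
size-2^1 implicants → -00110  -11001  0-0110(✓)  0-1110(✓)  00-110(✓)  01-110(✓)  01-111(✓)  01011-(✓)  01100-  01111-(✓)  1-0101  1-1001  1-1100  10-100  100-10(✓)  100-11(✓)  10001-(✓)  1001-0(✓)  1001-1(✓)  10010-(✓)  10011-(✓)  11-001  110-01  1110-1
size-2^2 implicants → 0--110  01-11-  100-1-  1001--
Unchecked terms (primes): -00110, -11001, 0--110, 001101, 01-11-, 01100-, 1-0101, 1-1001, 1-1100, 10-100, 100-1-, 1001--, 11-001, 110-01, 1110-1
Minterm coverage:
  m6 ⊆ -00110,0--110
  m13 ⊆ 001101 [E]
  m14 ⊆ 0--110 [E]
  m23 ⊆ 01-11- [E]
  m24 ⊆ 01100- [E]
  m25 ⊆ -11001,01100-
  m30 ⊆ 0--110,01-11-
  m31 ⊆ 01-11- [E]
  m34 ⊆ 100-1- [E]
  m35 ⊆ 100-1- [E]
  m36 ⊆ 10-100,1001--
  m37 ⊆ 1-0101,1001--
  m39 ⊆ 100-1-,1001--
  m41 ⊆ 1-1001 [E]
  m44 ⊆ 1-1100,10-100
  m49 ⊆ 11-001,110-01
  m53 ⊆ 1-0101,110-01
  m57 ⊆ -11001,1-1001,11-001,1110-1
  m59 ⊆ 1110-1 [E]
  m60 ⊆ 1-1100 [E]
E = {0--110, 001101, 01-11-, 01100-, 1-1001, 1-1100, 100-1-, 1110-1}

NO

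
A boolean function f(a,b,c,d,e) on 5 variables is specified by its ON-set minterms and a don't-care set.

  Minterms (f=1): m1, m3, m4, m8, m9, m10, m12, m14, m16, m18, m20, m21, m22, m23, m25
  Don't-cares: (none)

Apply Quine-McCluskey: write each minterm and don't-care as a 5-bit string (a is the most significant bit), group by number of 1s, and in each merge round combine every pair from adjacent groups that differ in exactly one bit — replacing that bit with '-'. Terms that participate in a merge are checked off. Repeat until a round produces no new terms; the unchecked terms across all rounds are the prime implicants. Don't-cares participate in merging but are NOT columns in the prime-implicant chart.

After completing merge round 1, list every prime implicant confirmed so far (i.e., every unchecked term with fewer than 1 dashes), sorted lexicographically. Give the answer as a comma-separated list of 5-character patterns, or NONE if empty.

[col 0] 00001*, 00011*, 00100*, 01000*, 01001*, 01010*, 01100*, 01110*, 10000*, 10010*, 10100*, 10101*, 10110*, 10111*, 11001*
[col 1] -0100, -1001, 0-001, 0-100, 000-1, 01-00*, 01-10*, 010-0*, 0100-, 011-0*, 10-00*, 10-10*, 100-0*, 101-0*, 101-1*, 1010-*, 1011-*
[col 2] 01--0, 10--0, 101--
Prime implicants: -0100, -1001, 0-001, 0-100, 000-1, 01--0, 0100-, 10--0, 101--

NONE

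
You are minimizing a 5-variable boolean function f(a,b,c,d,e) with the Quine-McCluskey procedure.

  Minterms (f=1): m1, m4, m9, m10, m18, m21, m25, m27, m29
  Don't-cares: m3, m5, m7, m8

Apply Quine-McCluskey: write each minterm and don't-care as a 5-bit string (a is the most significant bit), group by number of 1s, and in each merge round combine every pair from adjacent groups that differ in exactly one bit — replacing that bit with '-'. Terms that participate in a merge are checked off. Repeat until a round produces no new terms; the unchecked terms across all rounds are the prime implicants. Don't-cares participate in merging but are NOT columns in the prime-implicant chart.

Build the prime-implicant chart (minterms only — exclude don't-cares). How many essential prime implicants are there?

Round 0: 00001✓ 00011✓ 00100✓ 00101✓ 00111✓ 01000✓ 01001✓ 01010✓ 10010 10101✓ 11001✓ 11011✓ 11101✓
Round 1: -0101 -1001 0-001 00-01✓ 00-11✓ 000-1✓ 001-1✓ 0010- 010-0 0100- 1-101 11-01 110-1
Round 2: 00--1
PIs = {-0101, -1001, 0-001, 00--1, 0010-, 010-0, 0100-, 1-101, 10010, 11-01, 110-1}
Coverage chart:
  m1: 0-001,00--1
  m4: 0010- ←essential
  m9: -1001,0-001,0100-
  m10: 010-0 ←essential
  m18: 10010 ←essential
  m21: -0101,1-101
  m25: -1001,11-01,110-1
  m27: 110-1 ←essential
  m29: 1-101,11-01
Essential: 0010-, 010-0, 10010, 110-1

4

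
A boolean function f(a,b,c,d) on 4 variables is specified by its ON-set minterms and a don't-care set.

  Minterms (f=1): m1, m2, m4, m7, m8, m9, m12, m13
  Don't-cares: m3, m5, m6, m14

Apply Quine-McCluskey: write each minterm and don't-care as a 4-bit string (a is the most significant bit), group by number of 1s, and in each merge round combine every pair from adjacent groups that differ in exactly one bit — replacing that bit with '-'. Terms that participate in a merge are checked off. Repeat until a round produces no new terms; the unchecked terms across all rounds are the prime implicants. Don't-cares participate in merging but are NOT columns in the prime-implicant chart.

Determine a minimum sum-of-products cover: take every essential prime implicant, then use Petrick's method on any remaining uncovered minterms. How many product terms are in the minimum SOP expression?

4

[col 0] 0001*, 0010*, 0011*, 0100*, 0101*, 0110*, 0111*, 1000*, 1001*, 1100*, 1101*, 1110*
[col 1] -001*, -100*, -101*, -110*, 0-01*, 0-10*, 0-11*, 00-1*, 001-*, 01-0*, 01-1*, 010-*, 011-*, 1-00*, 1-01*, 100-*, 11-0*, 110-*
[col 2] --01, -1-0, -10-, 0--1, 0-1-, 01--, 1-0-
Prime implicants: --01, -1-0, -10-, 0--1, 0-1-, 01--, 1-0-
PI chart (minterm → PIs covering it):
  1 | --01,0--1
  2 | 0-1-  (sole → essential)
  4 | -1-0,-10-,01--
  7 | 0--1,0-1-,01--
  8 | 1-0-  (sole → essential)
  9 | --01,1-0-
  12 | -1-0,-10-,1-0-
  13 | --01,-10-,1-0-
Essential prime implicants: 0-1-, 1-0-
Petrick residual → --01, -1-0
Minimum SOP uses 4 PIs: c'd + bd' + a'c + ac'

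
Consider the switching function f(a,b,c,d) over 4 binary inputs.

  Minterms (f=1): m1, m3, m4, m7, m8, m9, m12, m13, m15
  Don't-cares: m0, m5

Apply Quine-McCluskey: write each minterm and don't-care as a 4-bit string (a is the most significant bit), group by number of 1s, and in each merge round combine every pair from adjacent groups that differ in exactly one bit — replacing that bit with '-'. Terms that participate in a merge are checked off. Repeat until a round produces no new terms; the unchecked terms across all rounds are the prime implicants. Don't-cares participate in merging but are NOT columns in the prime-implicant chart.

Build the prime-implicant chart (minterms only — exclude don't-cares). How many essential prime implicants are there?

[col 0] 0000*, 0001*, 0011*, 0100*, 0101*, 0111*, 1000*, 1001*, 1100*, 1101*, 1111*
[col 1] -000*, -001*, -100*, -101*, -111*, 0-00*, 0-01*, 0-11*, 00-1*, 000-*, 01-1*, 010-*, 1-00*, 1-01*, 100-*, 11-1*, 110-*
[col 2] --00*, --01*, -00-*, -1-1, -10-*, 0--1, 0-0-*, 1-0-*
[col 3] --0-
Prime implicants: --0-, -1-1, 0--1
PI chart (minterm → PIs covering it):
  1 | --0-,0--1
  3 | 0--1  (sole → essential)
  4 | --0-  (sole → essential)
  7 | -1-1,0--1
  8 | --0-  (sole → essential)
  9 | --0-  (sole → essential)
  12 | --0-  (sole → essential)
  13 | --0-,-1-1
  15 | -1-1  (sole → essential)
Essential prime implicants: --0-, -1-1, 0--1

3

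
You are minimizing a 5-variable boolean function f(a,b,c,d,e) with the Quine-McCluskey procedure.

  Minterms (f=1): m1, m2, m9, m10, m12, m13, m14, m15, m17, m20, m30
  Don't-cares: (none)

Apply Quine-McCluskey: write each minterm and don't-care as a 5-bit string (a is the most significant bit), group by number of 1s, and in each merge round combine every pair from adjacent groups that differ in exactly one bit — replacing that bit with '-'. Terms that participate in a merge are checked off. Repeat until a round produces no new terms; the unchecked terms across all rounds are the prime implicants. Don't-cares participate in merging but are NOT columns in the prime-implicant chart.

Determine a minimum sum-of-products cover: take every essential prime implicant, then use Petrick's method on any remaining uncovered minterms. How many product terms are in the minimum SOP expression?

size-2^0 implicants → 00001(✓)  00010(✓)  01001(✓)  01010(✓)  01100(✓)  01101(✓)  01110(✓)  01111(✓)  10001(✓)  10100  11110(✓)
size-2^1 implicants → -0001  -1110  0-001  0-010  01-01  01-10  011-0(✓)  011-1(✓)  0110-(✓)  0111-(✓)
size-2^2 implicants → 011--
Unchecked terms (primes): -0001, -1110, 0-001, 0-010, 01-01, 01-10, 011--, 10100
Minterm coverage:
  m1 ⊆ -0001,0-001
  m2 ⊆ 0-010 [E]
  m9 ⊆ 0-001,01-01
  m10 ⊆ 0-010,01-10
  m12 ⊆ 011-- [E]
  m13 ⊆ 01-01,011--
  m14 ⊆ -1110,01-10,011--
  m15 ⊆ 011-- [E]
  m17 ⊆ -0001 [E]
  m20 ⊆ 10100 [E]
  m30 ⊆ -1110 [E]
E = {-0001, -1110, 0-010, 011--, 10100}
Petrick residual → 0-001
Cover = b'c'd'e + bcde' + a'c'd'e + a'c'de' + a'bc + ab'cd'e'  |cover|=6

6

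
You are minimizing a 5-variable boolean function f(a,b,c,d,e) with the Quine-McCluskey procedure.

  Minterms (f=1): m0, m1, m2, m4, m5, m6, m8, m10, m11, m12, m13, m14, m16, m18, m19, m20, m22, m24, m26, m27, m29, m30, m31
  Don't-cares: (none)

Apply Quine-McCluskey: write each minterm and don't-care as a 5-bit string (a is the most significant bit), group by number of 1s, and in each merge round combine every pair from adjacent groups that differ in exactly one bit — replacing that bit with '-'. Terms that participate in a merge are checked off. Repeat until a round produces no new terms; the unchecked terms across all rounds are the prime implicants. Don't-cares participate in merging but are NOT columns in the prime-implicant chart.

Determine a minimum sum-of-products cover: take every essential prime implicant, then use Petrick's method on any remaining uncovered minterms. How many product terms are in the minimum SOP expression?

8

Round 0: 00000✓ 00001✓ 00010✓ 00100✓ 00101✓ 00110✓ 01000✓ 01010✓ 01011✓ 01100✓ 01101✓ 01110✓ 10000✓ 10010✓ 10011✓ 10100✓ 10110✓ 11000✓ 11010✓ 11011✓ 11101✓ 11110✓ 11111✓
Round 1: -0000✓ -0010✓ -0100✓ -0110✓ -1000✓ -1010✓ -1011✓ -1101 -1110✓ 0-000✓ 0-010✓ 0-100✓ 0-101✓ 0-110✓ 00-00✓ 00-01✓ 00-10✓ 000-0✓ 0000-✓ 001-0✓ 0010-✓ 01-00✓ 01-10✓ 010-0✓ 0101-✓ 011-0✓ 0110-✓ 1-000✓ 1-010✓ 1-011✓ 1-110✓ 10-00✓ 10-10✓ 100-0✓ 1001-✓ 101-0✓ 11-10✓ 11-11✓ 110-0✓ 1101-✓ 111-1 1111-✓
Round 2: --000✓ --010✓ --110✓ -0-00✓ -0-10✓ -00-0✓ -01-0✓ -1-10✓ -10-0✓ -101- 0--00✓ 0--10✓ 0-0-0✓ 0-1-0✓ 0-10- 00--0✓ 00-0- 01--0✓ 1--10✓ 1-0-0✓ 1-01- 10--0✓ 11-1-
Round 3: ---10 --0-0 -0--0 0---0
PIs = {---10, --0-0, -0--0, -101-, -1101, 0---0, 0-10-, 00-0-, 1-01-, 11-1-, 111-1}
Coverage chart:
  m0: --0-0,-0--0,0---0,00-0-
  m1: 00-0- ←essential
  m2: ---10,--0-0,-0--0,0---0
  m4: -0--0,0---0,0-10-,00-0-
  m5: 0-10-,00-0-
  m6: ---10,-0--0,0---0
  m8: --0-0,0---0
  m10: ---10,--0-0,-101-,0---0
  m11: -101- ←essential
  m12: 0---0,0-10-
  m13: -1101,0-10-
  m14: ---10,0---0
  m16: --0-0,-0--0
  m18: ---10,--0-0,-0--0,1-01-
  m19: 1-01- ←essential
  m20: -0--0 ←essential
  m22: ---10,-0--0
  m24: --0-0 ←essential
  m26: ---10,--0-0,-101-,1-01-,11-1-
  m27: -101-,1-01-,11-1-
  m29: -1101,111-1
  m30: ---10,11-1-
  m31: 11-1-,111-1
Essential: --0-0, -0--0, -101-, 00-0-, 1-01-
Petrick residual → ---10, 0-10-, 111-1
Min cover (8 terms): de' + c'e' + b'e' + bc'd + a'cd' + a'b'd' + ac'd + abce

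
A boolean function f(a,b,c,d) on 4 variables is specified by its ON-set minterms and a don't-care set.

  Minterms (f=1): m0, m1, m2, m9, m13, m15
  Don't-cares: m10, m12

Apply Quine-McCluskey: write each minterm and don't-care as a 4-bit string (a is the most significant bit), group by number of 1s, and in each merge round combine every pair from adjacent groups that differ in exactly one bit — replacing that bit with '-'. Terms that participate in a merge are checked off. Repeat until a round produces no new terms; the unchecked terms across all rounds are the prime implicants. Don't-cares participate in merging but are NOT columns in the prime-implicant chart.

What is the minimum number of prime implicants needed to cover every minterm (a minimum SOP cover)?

3

Round 0: 0000✓ 0001✓ 0010✓ 1001✓ 1010✓ 1100✓ 1101✓ 1111✓
Round 1: -001 -010 00-0 000- 1-01 11-1 110-
PIs = {-001, -010, 00-0, 000-, 1-01, 11-1, 110-}
Coverage chart:
  m0: 00-0,000-
  m1: -001,000-
  m2: -010,00-0
  m9: -001,1-01
  m13: 1-01,11-1,110-
  m15: 11-1 ←essential
Essential: 11-1
Petrick residual → -001, 00-0
Min cover (3 terms): b'c'd + a'b'd' + abd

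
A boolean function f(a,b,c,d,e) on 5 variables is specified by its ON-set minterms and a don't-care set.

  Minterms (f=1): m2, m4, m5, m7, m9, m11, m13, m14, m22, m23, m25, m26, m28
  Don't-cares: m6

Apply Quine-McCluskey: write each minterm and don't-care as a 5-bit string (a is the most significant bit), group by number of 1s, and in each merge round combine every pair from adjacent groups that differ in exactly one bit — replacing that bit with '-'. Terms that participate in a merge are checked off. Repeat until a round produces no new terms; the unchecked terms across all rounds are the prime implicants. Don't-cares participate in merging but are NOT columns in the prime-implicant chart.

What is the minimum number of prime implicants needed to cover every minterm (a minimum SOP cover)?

9

Round 0: 00010✓ 00100✓ 00101✓ 00110✓ 00111✓ 01001✓ 01011✓ 01101✓ 01110✓ 10110✓ 10111✓ 11001✓ 11010 11100
Round 1: -0110✓ -0111✓ -1001 0-101 0-110 00-10 001-0✓ 001-1✓ 0010-✓ 0011-✓ 01-01 010-1 1011-✓
Round 2: -011- 001--
PIs = {-011-, -1001, 0-101, 0-110, 00-10, 001--, 01-01, 010-1, 11010, 11100}
Coverage chart:
  m2: 00-10 ←essential
  m4: 001-- ←essential
  m5: 0-101,001--
  m7: -011-,001--
  m9: -1001,01-01,010-1
  m11: 010-1 ←essential
  m13: 0-101,01-01
  m14: 0-110 ←essential
  m22: -011- ←essential
  m23: -011- ←essential
  m25: -1001 ←essential
  m26: 11010 ←essential
  m28: 11100 ←essential
Essential: -011-, -1001, 0-110, 00-10, 001--, 010-1, 11010, 11100
Petrick residual → 0-101
Min cover (9 terms): b'cd + bc'd'e + a'cd'e + a'cde' + a'b'de' + a'b'c + a'bc'e + abc'de' + abcd'e'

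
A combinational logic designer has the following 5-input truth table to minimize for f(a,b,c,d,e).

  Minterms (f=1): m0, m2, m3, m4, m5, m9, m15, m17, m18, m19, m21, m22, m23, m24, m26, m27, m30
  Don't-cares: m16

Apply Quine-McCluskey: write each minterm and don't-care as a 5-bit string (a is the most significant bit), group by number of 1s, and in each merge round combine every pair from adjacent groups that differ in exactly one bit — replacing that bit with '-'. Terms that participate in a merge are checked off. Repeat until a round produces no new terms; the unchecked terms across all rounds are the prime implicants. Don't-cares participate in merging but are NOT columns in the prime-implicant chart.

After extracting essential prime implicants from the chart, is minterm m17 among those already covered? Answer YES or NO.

NO

size-2^0 implicants → 00000(✓)  00010(✓)  00011(✓)  00100(✓)  00101(✓)  01001  01111  10000(✓)  10001(✓)  10010(✓)  10011(✓)  10101(✓)  10110(✓)  10111(✓)  11000(✓)  11010(✓)  11011(✓)  11110(✓)
size-2^1 implicants → -0000(✓)  -0010(✓)  -0011(✓)  -0101  00-00  000-0(✓)  0001-(✓)  0010-  1-000(✓)  1-010(✓)  1-011(✓)  1-110(✓)  10-01(✓)  10-10(✓)  10-11(✓)  100-0(✓)  100-1(✓)  1000-(✓)  1001-(✓)  101-1(✓)  1011-(✓)  11-10(✓)  110-0(✓)  1101-(✓)
size-2^2 implicants → -00-0  -001-  1--10  1-0-0  1-01-  10--1  10-1-  100--
Unchecked terms (primes): -00-0, -001-, -0101, 00-00, 0010-, 01001, 01111, 1--10, 1-0-0, 1-01-, 10--1, 10-1-, 100--
Minterm coverage:
  m0 ⊆ -00-0,00-00
  m2 ⊆ -00-0,-001-
  m3 ⊆ -001- [E]
  m4 ⊆ 00-00,0010-
  m5 ⊆ -0101,0010-
  m9 ⊆ 01001 [E]
  m15 ⊆ 01111 [E]
  m17 ⊆ 10--1,100--
  m18 ⊆ -00-0,-001-,1--10,1-0-0,1-01-,10-1-,100--
  m19 ⊆ -001-,1-01-,10--1,10-1-,100--
  m21 ⊆ -0101,10--1
  m22 ⊆ 1--10,10-1-
  m23 ⊆ 10--1,10-1-
  m24 ⊆ 1-0-0 [E]
  m26 ⊆ 1--10,1-0-0,1-01-
  m27 ⊆ 1-01- [E]
  m30 ⊆ 1--10 [E]
E = {-001-, 01001, 01111, 1--10, 1-0-0, 1-01-}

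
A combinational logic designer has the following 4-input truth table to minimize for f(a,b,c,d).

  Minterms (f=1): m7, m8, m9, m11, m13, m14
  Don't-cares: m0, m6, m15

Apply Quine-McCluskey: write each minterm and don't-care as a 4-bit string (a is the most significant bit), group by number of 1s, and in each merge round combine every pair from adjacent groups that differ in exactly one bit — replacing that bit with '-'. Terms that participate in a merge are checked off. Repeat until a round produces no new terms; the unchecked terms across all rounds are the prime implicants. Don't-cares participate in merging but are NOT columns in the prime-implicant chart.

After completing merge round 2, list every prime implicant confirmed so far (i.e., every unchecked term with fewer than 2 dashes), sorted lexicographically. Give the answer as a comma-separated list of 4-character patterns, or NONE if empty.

Round 0: 0000✓ 0110✓ 0111✓ 1000✓ 1001✓ 1011✓ 1101✓ 1110✓ 1111✓
Round 1: -000 -110✓ -111✓ 011-✓ 1-01✓ 1-11✓ 10-1✓ 100- 11-1✓ 111-✓
Round 2: -11- 1--1
PIs = {-000, -11-, 1--1, 100-}

-000, 100-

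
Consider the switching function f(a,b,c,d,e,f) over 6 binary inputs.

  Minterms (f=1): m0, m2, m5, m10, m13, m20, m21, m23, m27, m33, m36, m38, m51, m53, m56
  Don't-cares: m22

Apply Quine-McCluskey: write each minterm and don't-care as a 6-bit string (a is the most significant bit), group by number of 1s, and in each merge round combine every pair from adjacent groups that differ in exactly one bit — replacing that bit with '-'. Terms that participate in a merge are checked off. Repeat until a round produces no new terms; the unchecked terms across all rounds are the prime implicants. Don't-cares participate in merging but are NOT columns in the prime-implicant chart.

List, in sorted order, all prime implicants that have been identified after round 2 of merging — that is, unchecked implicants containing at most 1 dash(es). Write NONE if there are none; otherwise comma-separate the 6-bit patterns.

size-2^0 implicants → 000000(✓)  000010(✓)  000101(✓)  001010(✓)  001101(✓)  010100(✓)  010101(✓)  010110(✓)  010111(✓)  011011  100001  100100(✓)  100110(✓)  110011  110101(✓)  111000
size-2^1 implicants → -10101  0-0101  00-010  00-101  0000-0  0101-0(✓)  0101-1(✓)  01010-(✓)  01011-(✓)  1001-0
size-2^2 implicants → 0101--
Unchecked terms (primes): -10101, 0-0101, 00-010, 00-101, 0000-0, 0101--, 011011, 100001, 1001-0, 110011, 111000

-10101, 0-0101, 00-010, 00-101, 0000-0, 011011, 100001, 1001-0, 110011, 111000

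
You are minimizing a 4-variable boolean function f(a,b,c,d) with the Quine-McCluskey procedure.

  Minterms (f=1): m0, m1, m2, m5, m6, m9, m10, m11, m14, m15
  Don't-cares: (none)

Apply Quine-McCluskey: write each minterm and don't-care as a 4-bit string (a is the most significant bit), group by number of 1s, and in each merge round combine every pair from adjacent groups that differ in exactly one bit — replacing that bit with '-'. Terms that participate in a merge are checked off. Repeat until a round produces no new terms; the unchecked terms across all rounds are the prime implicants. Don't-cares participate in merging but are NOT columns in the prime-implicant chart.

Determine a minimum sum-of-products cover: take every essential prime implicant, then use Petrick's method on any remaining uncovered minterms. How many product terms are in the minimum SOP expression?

[col 0] 0000*, 0001*, 0010*, 0101*, 0110*, 1001*, 1010*, 1011*, 1110*, 1111*
[col 1] -001, -010*, -110*, 0-01, 0-10*, 00-0, 000-, 1-10*, 1-11*, 10-1, 101-*, 111-*
[col 2] --10, 1-1-
Prime implicants: --10, -001, 0-01, 00-0, 000-, 1-1-, 10-1
PI chart (minterm → PIs covering it):
  0 | 00-0,000-
  1 | -001,0-01,000-
  2 | --10,00-0
  5 | 0-01  (sole → essential)
  6 | --10  (sole → essential)
  9 | -001,10-1
  10 | --10,1-1-
  11 | 1-1-,10-1
  14 | --10,1-1-
  15 | 1-1-  (sole → essential)
Essential prime implicants: --10, 0-01, 1-1-
Petrick residual → -001, 00-0
Minimum SOP uses 5 PIs: cd' + b'c'd + a'c'd + a'b'd' + ac

5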